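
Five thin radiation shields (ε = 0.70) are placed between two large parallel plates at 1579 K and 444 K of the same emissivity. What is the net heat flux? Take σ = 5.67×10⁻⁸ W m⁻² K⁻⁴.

q ≈ 31400 W/m²

Each of the 6 gaps contributes resistance (2/ε − 1) = 2/0.70 − 1 = 1.857; total = 11.14.
q = σ(T₁⁴ − T₂⁴) / 11.14 = 5.67×10⁻⁸ × 6.18×10^12 / 11.14 = 31400 W/m².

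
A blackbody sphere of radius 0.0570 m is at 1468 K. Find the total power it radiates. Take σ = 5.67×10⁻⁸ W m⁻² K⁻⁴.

P ≈ 10800 W

A = 4πr² = 4π × (0.0570)² = 0.0408 m².
P = σAT⁴ = 5.67×10⁻⁸ × 0.0408 × (1468)⁴ = 5.67×10⁻⁸ × 0.0408 × 4.64×10^12.
P = 10800 W.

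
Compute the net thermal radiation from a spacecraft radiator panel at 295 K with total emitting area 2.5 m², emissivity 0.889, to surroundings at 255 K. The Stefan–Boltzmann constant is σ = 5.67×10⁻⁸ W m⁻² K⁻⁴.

Q = εσA(T⁴ − T_s⁴). T⁴ − T_s⁴ = (295)⁴ − (255)⁴ = 7.57×10^9 − 4.23×10^9 = 3.35×10^9 K⁴.
Q = 0.889 × 5.67×10⁻⁸ × 2.50 × 3.35×10^9 = 422 W.

Q ≈ 422 W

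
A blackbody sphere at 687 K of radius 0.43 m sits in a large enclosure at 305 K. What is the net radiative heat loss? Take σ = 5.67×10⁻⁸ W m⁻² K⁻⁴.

Q ≈ 28200 W

A = 4πr² = 4π × (0.43)² = 2.32 m².
Q = σA(T⁴ − T_s⁴). T⁴ − T_s⁴ = (687)⁴ − (305)⁴ = 2.23×10^11 − 8.65×10^9 = 2.14×10^11 K⁴.
Q = 5.67×10⁻⁸ × 2.32 × 2.14×10^11 = 28200 W.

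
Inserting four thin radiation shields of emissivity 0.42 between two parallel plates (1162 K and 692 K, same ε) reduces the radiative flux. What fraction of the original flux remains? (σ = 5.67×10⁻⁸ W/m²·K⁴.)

With N identical shields there are N+1 = 5 gaps in series, each with the same radiative resistance, so the flux falls to 1/(N+1) of its unshielded value.

ratio ≈ 0.200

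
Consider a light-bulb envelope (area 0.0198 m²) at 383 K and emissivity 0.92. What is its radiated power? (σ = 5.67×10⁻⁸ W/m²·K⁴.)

Stefan–Boltzmann: P = εσAT⁴ = 0.92 × 5.67×10⁻⁸ × 0.0198 × (383)⁴ = 0.92 × 5.67×10⁻⁸ × 0.0198 × 2.15×10^10.
P = 22.2 W.

P ≈ 22.2 W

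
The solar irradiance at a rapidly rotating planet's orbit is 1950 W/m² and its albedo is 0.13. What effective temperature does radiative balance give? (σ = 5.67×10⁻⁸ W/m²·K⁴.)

T ≈ 294 K

Power absorbed = (1−a)S·πR²; power emitted = 4πR²σT⁴. Equating and cancelling πR²:
T = ((1−a)S / 4σ)^(1/4) = (1700 / (4 × 5.67×10⁻⁸))^(1/4) = (7.48×10^9)^(1/4).
T = 294 K.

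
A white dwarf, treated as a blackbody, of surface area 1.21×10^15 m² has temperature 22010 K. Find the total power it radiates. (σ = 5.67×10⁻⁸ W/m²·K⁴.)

P = σAT⁴ = 5.67×10⁻⁸ × 1.21×10^15 × (22010)⁴ = 5.67×10⁻⁸ × 1.21×10^15 × 2.35×10^17.
P = 1.61×10^25 W.

P ≈ 1.61×10^25 W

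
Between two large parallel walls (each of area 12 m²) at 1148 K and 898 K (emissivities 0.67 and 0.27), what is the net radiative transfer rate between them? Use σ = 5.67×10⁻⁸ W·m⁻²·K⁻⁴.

Q ≈ 1.76×10^5 W

For two large parallel gray plates, q = σ(T₁⁴ − T₂⁴) / (1/ε₁ + 1/ε₂ − 1).
1/ε₁ + 1/ε₂ − 1 = 1/0.67 + 1/0.27 − 1 = 4.196.
T₁⁴ − T₂⁴ = 1.74×10^12 − 6.50×10^11 = 1.09×10^12 K⁴.
q = 5.67×10⁻⁸ × 1.09×10^12 / 4.196 = 14700 W/m².
Q = q·A = 14700 × 12 = 1.76×10^5 W.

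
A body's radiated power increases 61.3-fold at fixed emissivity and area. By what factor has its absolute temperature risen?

P ∝ T⁴ ⇒ T ∝ P^(1/4), so T scales by (61.3)^(1/4) = 2.80.

factor ≈ 2.80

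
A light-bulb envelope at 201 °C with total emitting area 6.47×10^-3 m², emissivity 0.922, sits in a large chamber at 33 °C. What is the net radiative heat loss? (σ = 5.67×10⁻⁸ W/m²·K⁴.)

Q ≈ 14.1 W

Convert: 201 °C = 474 K; 33 °C = 306 K.
Q = εσA(T⁴ − T_s⁴). T⁴ − T_s⁴ = (474)⁴ − (306)⁴ = 5.05×10^10 − 8.77×10^9 = 4.17×10^10 K⁴.
Q = 0.922 × 5.67×10⁻⁸ × 6.47×10^-3 × 4.17×10^10 = 14.1 W.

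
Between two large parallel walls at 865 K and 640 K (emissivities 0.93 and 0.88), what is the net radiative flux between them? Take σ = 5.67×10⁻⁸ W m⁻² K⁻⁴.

q ≈ 18300 W/m²

For two large parallel gray plates, q = σ(T₁⁴ − T₂⁴) / (1/ε₁ + 1/ε₂ − 1).
1/ε₁ + 1/ε₂ − 1 = 1/0.93 + 1/0.88 − 1 = 1.212.
T₁⁴ − T₂⁴ = 5.60×10^11 − 1.68×10^11 = 3.92×10^11 K⁴.
q = 5.67×10⁻⁸ × 3.92×10^11 / 1.212 = 18300 W/m².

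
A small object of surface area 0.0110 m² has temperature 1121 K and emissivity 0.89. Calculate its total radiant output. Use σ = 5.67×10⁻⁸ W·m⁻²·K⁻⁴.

P = εσAT⁴ = 0.89 × 5.67×10⁻⁸ × 0.0110 × (1121)⁴ = 0.89 × 5.67×10⁻⁸ × 0.0110 × 1.58×10^12.
P = 877 W.

P ≈ 877 W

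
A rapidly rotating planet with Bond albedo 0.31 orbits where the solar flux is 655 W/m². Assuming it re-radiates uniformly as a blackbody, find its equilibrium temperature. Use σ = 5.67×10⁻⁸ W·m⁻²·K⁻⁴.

T ≈ 211 K

Power absorbed = (1−a)S·πR²; power emitted = 4πR²σT⁴. Equating and cancelling πR²:
T = ((1−a)S / 4σ)^(1/4) = (452 / (4 × 5.67×10⁻⁸))^(1/4) = (1.99×10^9)^(1/4).
T = 211 K.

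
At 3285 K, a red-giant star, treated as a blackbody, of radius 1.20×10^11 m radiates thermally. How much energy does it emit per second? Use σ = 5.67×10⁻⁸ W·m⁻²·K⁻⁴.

A = 4πr² = 4π × (1.20×10^11)² = 1.81×10^23 m².
P = σAT⁴ = 5.67×10⁻⁸ × 1.81×10^23 × (3285)⁴ = 5.67×10⁻⁸ × 1.81×10^23 × 1.16×10^14.
P = 1.19×10^30 W.

P ≈ 1.19×10^30 W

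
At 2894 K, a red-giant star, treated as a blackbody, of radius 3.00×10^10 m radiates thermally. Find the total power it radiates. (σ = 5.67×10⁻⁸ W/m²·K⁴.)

A = 4πr² = 4π × (3.00×10^10)² = 1.13×10^22 m².
P = σAT⁴ = 5.67×10⁻⁸ × 1.13×10^22 × (2894)⁴ = 5.67×10⁻⁸ × 1.13×10^22 × 7.01×10^13.
P = 4.50×10^28 W.

P ≈ 4.50×10^28 W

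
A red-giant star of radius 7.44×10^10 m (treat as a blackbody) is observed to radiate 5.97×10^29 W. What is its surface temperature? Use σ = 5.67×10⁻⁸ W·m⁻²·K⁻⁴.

A = 4πr² = 4π × (7.44×10^10)² = 6.96×10^22 m².
From P = σAT⁴, T = (P / σA)^(1/4) = (5.97×10^29 / (5.67×10⁻⁸ × 6.96×10^22))^(1/4).
T = (1.51×10^14)^(1/4) = 3510 K.

T ≈ 3510 K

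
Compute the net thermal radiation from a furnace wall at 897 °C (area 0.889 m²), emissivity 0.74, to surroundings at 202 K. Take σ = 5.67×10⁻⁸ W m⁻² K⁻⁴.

Convert: 897 °C = 1170 K.
Q = εσA(T⁴ − T_s⁴). T⁴ − T_s⁴ = (1170)⁴ − (202)⁴ = 1.87×10^12 − 1.66×10^9 = 1.87×10^12 K⁴.
Q = 0.74 × 5.67×10⁻⁸ × 0.889 × 1.87×10^12 = 69800 W.

Q ≈ 69800 W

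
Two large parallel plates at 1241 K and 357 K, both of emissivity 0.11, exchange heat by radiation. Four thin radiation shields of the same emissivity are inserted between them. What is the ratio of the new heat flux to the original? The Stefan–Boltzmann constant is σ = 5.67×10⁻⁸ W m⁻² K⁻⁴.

ratio ≈ 0.200

With N identical shields there are N+1 = 5 gaps in series, each with the same radiative resistance, so the flux falls to 1/(N+1) of its unshielded value.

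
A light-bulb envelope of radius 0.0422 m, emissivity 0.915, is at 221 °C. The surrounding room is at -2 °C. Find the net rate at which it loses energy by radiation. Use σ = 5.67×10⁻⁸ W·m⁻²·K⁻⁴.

A = 4πr² = 4π × (0.0422)² = 0.0224 m².
Convert: 221 °C = 494 K; -2 °C = 271 K.
Q = εσA(T⁴ − T_s⁴). T⁴ − T_s⁴ = (494)⁴ − (271)⁴ = 5.96×10^10 − 5.39×10^9 = 5.42×10^10 K⁴.
Q = 0.915 × 5.67×10⁻⁸ × 0.0224 × 5.42×10^10 = 62.9 W.

Q ≈ 62.9 W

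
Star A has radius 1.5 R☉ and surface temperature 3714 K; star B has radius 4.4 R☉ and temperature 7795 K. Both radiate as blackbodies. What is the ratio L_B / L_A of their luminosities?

L = 4πR²σT⁴ ∝ R²T⁴, so L_B/L_A = (4.4/1.5)² × (7795/3714)⁴ = 8.60 × 19.4 = 167.

L_B/L_A ≈ 167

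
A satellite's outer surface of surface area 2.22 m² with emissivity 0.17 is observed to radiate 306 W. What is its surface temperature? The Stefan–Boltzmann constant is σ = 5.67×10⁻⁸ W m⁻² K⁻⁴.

T ≈ 346 K

From P = εσAT⁴, T = (P / εσA)^(1/4) = (306 / (0.17 × 5.67×10⁻⁸ × 2.22))^(1/4).
T = (1.43×10^10)^(1/4) = 346 K.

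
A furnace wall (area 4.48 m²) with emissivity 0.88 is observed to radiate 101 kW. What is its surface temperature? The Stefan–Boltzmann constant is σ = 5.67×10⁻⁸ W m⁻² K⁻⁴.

T ≈ 820 K

From P = εσAT⁴, T = (P / εσA)^(1/4) = (1.01×10^5 / (0.88 × 5.67×10⁻⁸ × 4.48))^(1/4).
T = (4.52×10^11)^(1/4) = 820 K.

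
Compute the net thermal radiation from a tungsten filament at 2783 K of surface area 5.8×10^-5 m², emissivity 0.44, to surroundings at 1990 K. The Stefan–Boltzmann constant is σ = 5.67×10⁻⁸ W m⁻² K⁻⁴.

Q ≈ 64.1 W

Q = εσA(T⁴ − T_s⁴). T⁴ − T_s⁴ = (2783)⁴ − (1990)⁴ = 6.00×10^13 − 1.57×10^13 = 4.43×10^13 K⁴.
Q = 0.44 × 5.67×10⁻⁸ × 5.80×10^-5 × 4.43×10^13 = 64.1 W.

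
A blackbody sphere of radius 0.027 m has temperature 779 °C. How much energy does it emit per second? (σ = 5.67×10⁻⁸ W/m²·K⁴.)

A = 4πr² = 4π × (0.027)² = 9.16×10^-3 m².
779 °C = 1052 K.
P = σAT⁴ = 5.67×10⁻⁸ × 9.16×10^-3 × (1052)⁴ = 5.67×10⁻⁸ × 9.16×10^-3 × 1.22×10^12.
P = 636 W.

P ≈ 636 W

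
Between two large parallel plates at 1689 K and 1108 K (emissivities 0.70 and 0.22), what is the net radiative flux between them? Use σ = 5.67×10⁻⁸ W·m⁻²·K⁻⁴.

For two large parallel gray plates, q = σ(T₁⁴ − T₂⁴) / (1/ε₁ + 1/ε₂ − 1).
1/ε₁ + 1/ε₂ − 1 = 1/0.70 + 1/0.22 − 1 = 4.974.
T₁⁴ − T₂⁴ = 8.14×10^12 − 1.51×10^12 = 6.63×10^12 K⁴.
q = 5.67×10⁻⁸ × 6.63×10^12 / 4.974 = 75600 W/m².

q ≈ 75600 W/m²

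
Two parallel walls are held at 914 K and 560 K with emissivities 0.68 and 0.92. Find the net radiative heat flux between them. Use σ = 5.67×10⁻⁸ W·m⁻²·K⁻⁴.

q ≈ 21800 W/m²

For two large parallel gray plates, q = σ(T₁⁴ − T₂⁴) / (1/ε₁ + 1/ε₂ − 1).
1/ε₁ + 1/ε₂ − 1 = 1/0.68 + 1/0.92 − 1 = 1.558.
T₁⁴ − T₂⁴ = 6.98×10^11 − 9.83×10^10 = 6.00×10^11 K⁴.
q = 5.67×10⁻⁸ × 6.00×10^11 / 1.558 = 21800 W/m².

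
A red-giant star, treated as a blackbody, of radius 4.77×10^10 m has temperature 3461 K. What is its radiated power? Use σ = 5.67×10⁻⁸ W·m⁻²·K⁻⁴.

A = 4πr² = 4π × (4.77×10^10)² = 2.86×10^22 m².
P = σAT⁴ = 5.67×10⁻⁸ × 2.86×10^22 × (3461)⁴ = 5.67×10⁻⁸ × 2.86×10^22 × 1.43×10^14.
P = 2.33×10^29 W.

P ≈ 2.33×10^29 W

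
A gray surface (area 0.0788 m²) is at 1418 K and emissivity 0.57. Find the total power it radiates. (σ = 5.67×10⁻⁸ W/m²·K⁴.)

P ≈ 10300 W

Stefan–Boltzmann: P = εσAT⁴ = 0.57 × 5.67×10⁻⁸ × 0.0788 × (1418)⁴ = 0.57 × 5.67×10⁻⁸ × 0.0788 × 4.04×10^12.
P = 10300 W.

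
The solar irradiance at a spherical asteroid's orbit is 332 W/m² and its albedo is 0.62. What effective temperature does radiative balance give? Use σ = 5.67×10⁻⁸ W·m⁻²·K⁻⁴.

Power absorbed = (1−a)S·πR²; power emitted = 4πR²σT⁴. Equating and cancelling πR²:
T = ((1−a)S / 4σ)^(1/4) = (126 / (4 × 5.67×10⁻⁸))^(1/4) = (5.56×10^8)^(1/4).
T = 154 K.

T ≈ 154 K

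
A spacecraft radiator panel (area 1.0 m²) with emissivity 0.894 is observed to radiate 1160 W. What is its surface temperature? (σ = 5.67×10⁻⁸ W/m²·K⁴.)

From P = εσAT⁴, T = (P / εσA)^(1/4) = (1160 / (0.894 × 5.67×10⁻⁸ × 1.00))^(1/4).
T = (2.29×10^10)^(1/4) = 389 K.

T ≈ 389 K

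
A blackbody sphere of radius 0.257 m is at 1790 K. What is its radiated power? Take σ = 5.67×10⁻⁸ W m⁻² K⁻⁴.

P ≈ 4.83×10^5 W

A = 4πr² = 4π × (0.257)² = 0.830 m².
P = σAT⁴ = 5.67×10⁻⁸ × 0.830 × (1790)⁴ = 5.67×10⁻⁸ × 0.830 × 1.03×10^13.
P = 4.83×10^5 W.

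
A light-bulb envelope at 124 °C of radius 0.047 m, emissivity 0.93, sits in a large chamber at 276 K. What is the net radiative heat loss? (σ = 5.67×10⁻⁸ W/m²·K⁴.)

A = 4πr² = 4π × (0.047)² = 0.0278 m².
Convert: 124 °C = 397 K.
Q = εσA(T⁴ − T_s⁴). T⁴ − T_s⁴ = (397)⁴ − (276)⁴ = 2.48×10^10 − 5.80×10^9 = 1.90×10^10 K⁴.
Q = 0.93 × 5.67×10⁻⁸ × 0.0278 × 1.90×10^10 = 27.9 W.

Q ≈ 27.9 W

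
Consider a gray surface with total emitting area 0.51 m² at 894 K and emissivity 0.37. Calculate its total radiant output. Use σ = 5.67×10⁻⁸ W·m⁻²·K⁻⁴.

P ≈ 6830 W

Stefan–Boltzmann: P = εσAT⁴ = 0.37 × 5.67×10⁻⁸ × 0.510 × (894)⁴ = 0.37 × 5.67×10⁻⁸ × 0.510 × 6.39×10^11.
P = 6830 W.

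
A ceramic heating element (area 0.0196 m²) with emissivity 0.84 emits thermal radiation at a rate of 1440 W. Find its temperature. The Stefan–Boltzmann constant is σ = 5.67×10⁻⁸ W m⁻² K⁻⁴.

From P = εσAT⁴, T = (P / εσA)^(1/4) = (1440 / (0.84 × 5.67×10⁻⁸ × 0.0196))^(1/4).
T = (1.54×10^12)^(1/4) = 1110 K.

T ≈ 1110 K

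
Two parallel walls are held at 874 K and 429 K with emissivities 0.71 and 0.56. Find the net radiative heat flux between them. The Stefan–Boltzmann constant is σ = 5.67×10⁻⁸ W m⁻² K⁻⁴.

For two large parallel gray plates, q = σ(T₁⁴ − T₂⁴) / (1/ε₁ + 1/ε₂ − 1).
1/ε₁ + 1/ε₂ − 1 = 1/0.71 + 1/0.56 − 1 = 2.194.
T₁⁴ − T₂⁴ = 5.84×10^11 − 3.39×10^10 = 5.50×10^11 K⁴.
q = 5.67×10⁻⁸ × 5.50×10^11 / 2.194 = 14200 W/m².

q ≈ 14200 W/m²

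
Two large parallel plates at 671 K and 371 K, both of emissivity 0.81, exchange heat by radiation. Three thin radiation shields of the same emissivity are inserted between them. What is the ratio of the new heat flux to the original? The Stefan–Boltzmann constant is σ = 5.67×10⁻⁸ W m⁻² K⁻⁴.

With N identical shields there are N+1 = 4 gaps in series, each with the same radiative resistance, so the flux falls to 1/(N+1) of its unshielded value.

ratio ≈ 0.250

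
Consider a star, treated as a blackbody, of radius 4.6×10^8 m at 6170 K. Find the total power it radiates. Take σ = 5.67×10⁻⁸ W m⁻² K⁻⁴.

A = 4πr² = 4π × (4.6×10^8)² = 2.66×10^18 m².
P = σAT⁴ = 5.67×10⁻⁸ × 2.66×10^18 × (6170)⁴ = 5.67×10⁻⁸ × 2.66×10^18 × 1.45×10^15.
P = 2.18×10^26 W.

P ≈ 2.18×10^26 W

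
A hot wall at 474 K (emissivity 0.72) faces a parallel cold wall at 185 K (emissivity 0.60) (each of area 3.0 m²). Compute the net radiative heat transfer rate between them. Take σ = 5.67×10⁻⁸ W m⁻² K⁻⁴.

Q ≈ 4080 W

For two large parallel gray plates, q = σ(T₁⁴ − T₂⁴) / (1/ε₁ + 1/ε₂ − 1).
1/ε₁ + 1/ε₂ − 1 = 1/0.72 + 1/0.60 − 1 = 2.056.
T₁⁴ − T₂⁴ = 5.05×10^10 − 1.17×10^9 = 4.93×10^10 K⁴.
q = 5.67×10⁻⁸ × 4.93×10^10 / 2.056 = 1360 W/m².
Q = q·A = 1360 × 3.0 = 4080 W.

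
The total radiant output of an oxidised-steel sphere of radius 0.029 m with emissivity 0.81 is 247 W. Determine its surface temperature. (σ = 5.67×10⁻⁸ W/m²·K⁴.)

T ≈ 845 K

A = 4πr² = 4π × (0.029)² = 0.0106 m².
From P = εσAT⁴, T = (P / εσA)^(1/4) = (247 / (0.81 × 5.67×10⁻⁸ × 0.0106))^(1/4).
T = (5.09×10^11)^(1/4) = 845 K.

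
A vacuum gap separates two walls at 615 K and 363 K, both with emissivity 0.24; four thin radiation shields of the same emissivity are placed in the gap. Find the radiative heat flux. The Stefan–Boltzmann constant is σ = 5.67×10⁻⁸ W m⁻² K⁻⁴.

q ≈ 194 W/m²

Each of the 5 gaps contributes resistance (2/ε − 1) = 2/0.24 − 1 = 7.333; total = 36.67.
q = σ(T₁⁴ − T₂⁴) / 36.67 = 5.67×10⁻⁸ × 1.26×10^11 / 36.67 = 194 W/m².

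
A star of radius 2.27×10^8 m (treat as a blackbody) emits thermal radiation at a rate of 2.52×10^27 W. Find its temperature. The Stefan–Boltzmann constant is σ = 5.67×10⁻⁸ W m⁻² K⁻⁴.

T ≈ 16200 K

A = 4πr² = 4π × (2.27×10^8)² = 6.48×10^17 m².
From P = σAT⁴, T = (P / σA)^(1/4) = (2.52×10^27 / (5.67×10⁻⁸ × 6.48×10^17))^(1/4).
T = (6.86×10^16)^(1/4) = 16200 K.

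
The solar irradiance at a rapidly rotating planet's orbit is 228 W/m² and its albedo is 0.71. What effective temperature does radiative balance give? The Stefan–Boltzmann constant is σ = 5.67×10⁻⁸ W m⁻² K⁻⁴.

Power absorbed = (1−a)S·πR²; power emitted = 4πR²σT⁴. Equating and cancelling πR²:
T = ((1−a)S / 4σ)^(1/4) = (66.1 / (4 × 5.67×10⁻⁸))^(1/4) = (2.92×10^8)^(1/4).
T = 131 K.

T ≈ 131 K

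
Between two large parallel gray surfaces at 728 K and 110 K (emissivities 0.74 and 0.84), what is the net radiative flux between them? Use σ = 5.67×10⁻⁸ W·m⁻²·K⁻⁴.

For two large parallel gray plates, q = σ(T₁⁴ − T₂⁴) / (1/ε₁ + 1/ε₂ − 1).
1/ε₁ + 1/ε₂ − 1 = 1/0.74 + 1/0.84 − 1 = 1.542.
T₁⁴ − T₂⁴ = 2.81×10^11 − 1.46×10^8 = 2.81×10^11 K⁴.
q = 5.67×10⁻⁸ × 2.81×10^11 / 1.542 = 10300 W/m².

q ≈ 10300 W/m²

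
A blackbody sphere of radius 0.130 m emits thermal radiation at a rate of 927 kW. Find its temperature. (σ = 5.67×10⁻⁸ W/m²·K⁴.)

T ≈ 2960 K

A = 4πr² = 4π × (0.130)² = 0.212 m².
From P = σAT⁴, T = (P / σA)^(1/4) = (9.27×10^5 / (5.67×10⁻⁸ × 0.212))^(1/4).
T = (7.70×10^13)^(1/4) = 2960 K.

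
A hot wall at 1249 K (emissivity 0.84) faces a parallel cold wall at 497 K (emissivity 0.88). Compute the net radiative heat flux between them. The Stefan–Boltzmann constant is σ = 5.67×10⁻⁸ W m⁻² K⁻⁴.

For two large parallel gray plates, q = σ(T₁⁴ − T₂⁴) / (1/ε₁ + 1/ε₂ − 1).
1/ε₁ + 1/ε₂ − 1 = 1/0.84 + 1/0.88 − 1 = 1.327.
T₁⁴ − T₂⁴ = 2.43×10^12 − 6.10×10^10 = 2.37×10^12 K⁴.
q = 5.67×10⁻⁸ × 2.37×10^12 / 1.327 = 1.01×10^5 W/m².

q ≈ 1.01×10^5 W/m²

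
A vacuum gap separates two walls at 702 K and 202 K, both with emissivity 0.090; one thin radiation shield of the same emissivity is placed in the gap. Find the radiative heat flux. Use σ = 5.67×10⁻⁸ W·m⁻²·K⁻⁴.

q ≈ 322 W/m²

Each of the 2 gaps contributes resistance (2/ε − 1) = 2/0.090 − 1 = 21.22; total = 42.44.
q = σ(T₁⁴ − T₂⁴) / 42.44 = 5.67×10⁻⁸ × 2.41×10^11 / 42.44 = 322 W/m².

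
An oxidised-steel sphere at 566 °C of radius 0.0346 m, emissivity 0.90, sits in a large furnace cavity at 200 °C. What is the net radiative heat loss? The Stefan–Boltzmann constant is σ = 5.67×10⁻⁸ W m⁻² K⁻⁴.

A = 4πr² = 4π × (0.0346)² = 0.0150 m².
Convert: 566 °C = 839 K; 200 °C = 473 K.
Q = εσA(T⁴ − T_s⁴). T⁴ − T_s⁴ = (839)⁴ − (473)⁴ = 4.96×10^11 − 5.01×10^10 = 4.45×10^11 K⁴.
Q = 0.90 × 5.67×10⁻⁸ × 0.0150 × 4.45×10^11 = 342 W.

Q ≈ 342 W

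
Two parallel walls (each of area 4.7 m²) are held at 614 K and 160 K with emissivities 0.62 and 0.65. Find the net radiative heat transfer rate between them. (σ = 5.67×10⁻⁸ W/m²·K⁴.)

Q ≈ 17500 W

For two large parallel gray plates, q = σ(T₁⁴ − T₂⁴) / (1/ε₁ + 1/ε₂ − 1).
1/ε₁ + 1/ε₂ − 1 = 1/0.62 + 1/0.65 − 1 = 2.151.
T₁⁴ − T₂⁴ = 1.42×10^11 − 6.55×10^8 = 1.41×10^11 K⁴.
q = 5.67×10⁻⁸ × 1.41×10^11 / 2.151 = 3730 W/m².
Q = q·A = 3730 × 4.7 = 17500 W.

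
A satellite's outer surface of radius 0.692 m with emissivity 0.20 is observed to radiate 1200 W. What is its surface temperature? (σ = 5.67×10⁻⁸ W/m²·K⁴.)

T ≈ 364 K

A = 4πr² = 4π × (0.692)² = 6.02 m².
From P = εσAT⁴, T = (P / εσA)^(1/4) = (1200 / (0.20 × 5.67×10⁻⁸ × 6.02))^(1/4).
T = (1.76×10^10)^(1/4) = 364 K.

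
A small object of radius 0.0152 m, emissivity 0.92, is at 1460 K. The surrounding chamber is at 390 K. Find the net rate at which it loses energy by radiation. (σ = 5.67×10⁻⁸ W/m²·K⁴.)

Q ≈ 685 W

A = 4πr² = 4π × (0.0152)² = 2.90×10^-3 m².
Q = εσA(T⁴ − T_s⁴). T⁴ − T_s⁴ = (1460)⁴ − (390)⁴ = 4.54×10^12 − 2.31×10^10 = 4.52×10^12 K⁴.
Q = 0.92 × 5.67×10⁻⁸ × 2.90×10^-3 × 4.52×10^12 = 685 W.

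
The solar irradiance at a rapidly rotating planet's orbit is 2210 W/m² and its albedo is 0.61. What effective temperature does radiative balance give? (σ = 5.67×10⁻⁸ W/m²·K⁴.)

Power absorbed = (1−a)S·πR²; power emitted = 4πR²σT⁴. Equating and cancelling πR²:
T = ((1−a)S / 4σ)^(1/4) = (862 / (4 × 5.67×10⁻⁸))^(1/4) = (3.80×10^9)^(1/4).
T = 248 K.

T ≈ 248 K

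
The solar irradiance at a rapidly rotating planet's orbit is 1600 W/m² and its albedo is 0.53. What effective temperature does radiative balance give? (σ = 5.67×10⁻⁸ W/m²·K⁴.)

T ≈ 240 K

Power absorbed = (1−a)S·πR²; power emitted = 4πR²σT⁴. Equating and cancelling πR²:
T = ((1−a)S / 4σ)^(1/4) = (752 / (4 × 5.67×10⁻⁸))^(1/4) = (3.32×10^9)^(1/4).
T = 240 K.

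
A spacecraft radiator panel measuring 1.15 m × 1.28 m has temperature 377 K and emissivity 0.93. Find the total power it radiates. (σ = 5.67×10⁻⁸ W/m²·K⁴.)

A = 1.15 × 1.28 = 1.47 m².
Stefan–Boltzmann: P = εσAT⁴ = 0.93 × 5.67×10⁻⁸ × 1.47 × (377)⁴ = 0.93 × 5.67×10⁻⁸ × 1.47 × 2.02×10^10.
P = 1570 W.

P ≈ 1570 W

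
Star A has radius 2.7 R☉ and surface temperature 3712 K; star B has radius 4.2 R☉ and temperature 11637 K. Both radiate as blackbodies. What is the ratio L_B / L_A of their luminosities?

L_B/L_A ≈ 234

L = 4πR²σT⁴ ∝ R²T⁴, so L_B/L_A = (4.2/2.7)² × (11637/3712)⁴ = 2.42 × 96.6 = 234.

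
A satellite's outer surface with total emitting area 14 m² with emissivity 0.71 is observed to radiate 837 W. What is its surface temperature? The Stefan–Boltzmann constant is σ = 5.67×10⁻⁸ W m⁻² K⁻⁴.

From P = εσAT⁴, T = (P / εσA)^(1/4) = (837 / (0.71 × 5.67×10⁻⁸ × 14.0))^(1/4).
T = (1.49×10^9)^(1/4) = 196 K.

T ≈ 196 K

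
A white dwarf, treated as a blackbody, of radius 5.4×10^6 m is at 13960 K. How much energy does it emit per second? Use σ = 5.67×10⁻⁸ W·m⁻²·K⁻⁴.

P ≈ 7.89×10^23 W

A = 4πr² = 4π × (5.4×10^6)² = 3.66×10^14 m².
P = σAT⁴ = 5.67×10⁻⁸ × 3.66×10^14 × (13960)⁴ = 5.67×10⁻⁸ × 3.66×10^14 × 3.80×10^16.
P = 7.89×10^23 W.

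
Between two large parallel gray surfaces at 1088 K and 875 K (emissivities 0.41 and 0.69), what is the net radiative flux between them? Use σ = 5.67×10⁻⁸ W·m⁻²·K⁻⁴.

q ≈ 16000 W/m²

For two large parallel gray plates, q = σ(T₁⁴ − T₂⁴) / (1/ε₁ + 1/ε₂ − 1).
1/ε₁ + 1/ε₂ − 1 = 1/0.41 + 1/0.69 − 1 = 2.888.
T₁⁴ − T₂⁴ = 1.40×10^12 − 5.86×10^11 = 8.15×10^11 K⁴.
q = 5.67×10⁻⁸ × 8.15×10^11 / 2.888 = 16000 W/m².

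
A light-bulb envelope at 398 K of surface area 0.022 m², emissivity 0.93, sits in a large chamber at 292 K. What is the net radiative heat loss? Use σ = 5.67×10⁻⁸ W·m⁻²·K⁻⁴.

Q = εσA(T⁴ − T_s⁴). T⁴ − T_s⁴ = (398)⁴ − (292)⁴ = 2.51×10^10 − 7.27×10^9 = 1.78×10^10 K⁴.
Q = 0.93 × 5.67×10⁻⁸ × 0.0220 × 1.78×10^10 = 20.7 W.

Q ≈ 20.7 W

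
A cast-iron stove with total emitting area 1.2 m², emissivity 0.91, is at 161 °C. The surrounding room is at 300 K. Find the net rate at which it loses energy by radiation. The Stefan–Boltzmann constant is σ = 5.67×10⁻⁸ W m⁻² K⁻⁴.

Q ≈ 1700 W

Convert: 161 °C = 434 K.
Q = εσA(T⁴ − T_s⁴). T⁴ − T_s⁴ = (434)⁴ − (300)⁴ = 3.55×10^10 − 8.10×10^9 = 2.74×10^10 K⁴.
Q = 0.91 × 5.67×10⁻⁸ × 1.20 × 2.74×10^10 = 1700 W.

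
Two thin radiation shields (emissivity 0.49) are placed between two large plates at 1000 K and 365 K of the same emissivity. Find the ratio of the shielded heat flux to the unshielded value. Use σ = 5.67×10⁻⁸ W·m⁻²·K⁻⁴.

ratio ≈ 0.333

With N identical shields there are N+1 = 3 gaps in series, each with the same radiative resistance, so the flux falls to 1/(N+1) of its unshielded value.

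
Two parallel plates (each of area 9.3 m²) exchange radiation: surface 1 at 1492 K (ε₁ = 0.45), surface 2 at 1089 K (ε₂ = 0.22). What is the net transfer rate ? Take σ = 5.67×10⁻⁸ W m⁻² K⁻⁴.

For two large parallel gray plates, q = σ(T₁⁴ − T₂⁴) / (1/ε₁ + 1/ε₂ − 1).
1/ε₁ + 1/ε₂ − 1 = 1/0.45 + 1/0.22 − 1 = 5.768.
T₁⁴ − T₂⁴ = 4.96×10^12 − 1.41×10^12 = 3.55×10^12 K⁴.
q = 5.67×10⁻⁸ × 3.55×10^12 / 5.768 = 34900 W/m².
Q = q·A = 34900 × 9.3 = 3.24×10^5 W.

Q ≈ 3.24×10^5 W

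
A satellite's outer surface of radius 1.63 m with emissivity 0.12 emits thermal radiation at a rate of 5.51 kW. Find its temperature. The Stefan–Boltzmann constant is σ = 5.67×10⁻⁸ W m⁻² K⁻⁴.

A = 4πr² = 4π × (1.63)² = 33.4 m².
From P = εσAT⁴, T = (P / εσA)^(1/4) = (5510 / (0.12 × 5.67×10⁻⁸ × 33.4))^(1/4).
T = (2.43×10^10)^(1/4) = 395 K.

T ≈ 395 K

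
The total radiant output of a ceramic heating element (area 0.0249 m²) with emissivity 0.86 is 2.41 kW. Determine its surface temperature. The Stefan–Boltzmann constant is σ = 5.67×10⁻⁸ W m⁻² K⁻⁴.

T ≈ 1190 K

From P = εσAT⁴, T = (P / εσA)^(1/4) = (2410 / (0.86 × 5.67×10⁻⁸ × 0.0249))^(1/4).
T = (1.98×10^12)^(1/4) = 1190 K.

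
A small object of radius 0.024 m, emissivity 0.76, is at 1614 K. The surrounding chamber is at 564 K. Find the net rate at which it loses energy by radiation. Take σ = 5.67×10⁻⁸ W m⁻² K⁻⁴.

A = 4πr² = 4π × (0.024)² = 7.24×10^-3 m².
Q = εσA(T⁴ − T_s⁴). T⁴ − T_s⁴ = (1614)⁴ − (564)⁴ = 6.79×10^12 − 1.01×10^11 = 6.68×10^12 K⁴.
Q = 0.76 × 5.67×10⁻⁸ × 7.24×10^-3 × 6.68×10^12 = 2090 W.

Q ≈ 2090 W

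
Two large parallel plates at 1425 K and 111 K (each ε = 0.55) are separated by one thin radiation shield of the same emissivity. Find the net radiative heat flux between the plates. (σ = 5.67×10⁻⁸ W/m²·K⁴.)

q ≈ 44300 W/m²

Each of the 2 gaps contributes resistance (2/ε − 1) = 2/0.55 − 1 = 2.636; total = 5.273.
q = σ(T₁⁴ − T₂⁴) / 5.273 = 5.67×10⁻⁸ × 4.12×10^12 / 5.273 = 44300 W/m².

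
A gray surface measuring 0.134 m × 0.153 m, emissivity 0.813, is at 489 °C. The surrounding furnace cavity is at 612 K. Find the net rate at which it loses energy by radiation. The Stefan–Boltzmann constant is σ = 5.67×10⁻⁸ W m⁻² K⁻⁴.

A = 0.134 × 0.153 = 0.0205 m².
Convert: 489 °C = 762 K.
Q = εσA(T⁴ − T_s⁴). T⁴ − T_s⁴ = (762)⁴ − (612)⁴ = 3.37×10^11 − 1.40×10^11 = 1.97×10^11 K⁴.
Q = 0.813 × 5.67×10⁻⁸ × 0.0205 × 1.97×10^11 = 186 W.

Q ≈ 186 W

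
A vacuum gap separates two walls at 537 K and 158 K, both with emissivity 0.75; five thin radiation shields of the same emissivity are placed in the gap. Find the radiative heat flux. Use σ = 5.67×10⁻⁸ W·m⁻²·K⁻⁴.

Each of the 6 gaps contributes resistance (2/ε − 1) = 2/0.75 − 1 = 1.667; total = 10.00.
q = σ(T₁⁴ − T₂⁴) / 10.00 = 5.67×10⁻⁸ × 8.25×10^10 / 10.00 = 468 W/m².

q ≈ 468 W/m²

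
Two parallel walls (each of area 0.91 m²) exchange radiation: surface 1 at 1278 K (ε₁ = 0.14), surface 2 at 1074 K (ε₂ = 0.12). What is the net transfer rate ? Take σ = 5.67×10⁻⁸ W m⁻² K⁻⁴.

For two large parallel gray plates, q = σ(T₁⁴ − T₂⁴) / (1/ε₁ + 1/ε₂ − 1).
1/ε₁ + 1/ε₂ − 1 = 1/0.14 + 1/0.12 − 1 = 14.48.
T₁⁴ − T₂⁴ = 2.67×10^12 − 1.33×10^12 = 1.34×10^12 K⁴.
q = 5.67×10⁻⁸ × 1.34×10^12 / 14.48 = 5240 W/m².
Q = q·A = 5240 × 0.91 = 4770 W.

Q ≈ 4770 W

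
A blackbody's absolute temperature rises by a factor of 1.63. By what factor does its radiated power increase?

P ∝ T⁴, so the power scales as (1.63)⁴ = 7.06.

factor ≈ 7.06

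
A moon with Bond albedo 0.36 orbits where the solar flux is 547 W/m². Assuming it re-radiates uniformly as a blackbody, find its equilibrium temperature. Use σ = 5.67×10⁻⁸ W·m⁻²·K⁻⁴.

Power absorbed = (1−a)S·πR²; power emitted = 4πR²σT⁴. Equating and cancelling πR²:
T = ((1−a)S / 4σ)^(1/4) = (350 / (4 × 5.67×10⁻⁸))^(1/4) = (1.54×10^9)^(1/4).
T = 198 K.

T ≈ 198 K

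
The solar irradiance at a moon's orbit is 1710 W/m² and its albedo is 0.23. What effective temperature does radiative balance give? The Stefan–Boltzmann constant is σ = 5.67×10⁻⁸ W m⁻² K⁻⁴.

T ≈ 276 K

Power absorbed = (1−a)S·πR²; power emitted = 4πR²σT⁴. Equating and cancelling πR²:
T = ((1−a)S / 4σ)^(1/4) = (1320 / (4 × 5.67×10⁻⁸))^(1/4) = (5.81×10^9)^(1/4).
T = 276 K.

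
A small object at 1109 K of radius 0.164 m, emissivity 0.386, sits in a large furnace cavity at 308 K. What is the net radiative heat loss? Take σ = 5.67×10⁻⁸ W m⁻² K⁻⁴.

Q ≈ 11100 W

A = 4πr² = 4π × (0.164)² = 0.338 m².
Q = εσA(T⁴ − T_s⁴). T⁴ − T_s⁴ = (1109)⁴ − (308)⁴ = 1.51×10^12 − 9.00×10^9 = 1.50×10^12 K⁴.
Q = 0.386 × 5.67×10⁻⁸ × 0.338 × 1.50×10^12 = 11100 W.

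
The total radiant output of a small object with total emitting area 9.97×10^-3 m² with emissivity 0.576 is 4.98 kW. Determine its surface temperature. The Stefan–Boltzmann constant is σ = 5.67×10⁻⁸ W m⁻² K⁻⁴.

From P = εσAT⁴, T = (P / εσA)^(1/4) = (4980 / (0.576 × 5.67×10⁻⁸ × 9.97×10^-3))^(1/4).
T = (1.53×10^13)^(1/4) = 1980 K.

T ≈ 1980 K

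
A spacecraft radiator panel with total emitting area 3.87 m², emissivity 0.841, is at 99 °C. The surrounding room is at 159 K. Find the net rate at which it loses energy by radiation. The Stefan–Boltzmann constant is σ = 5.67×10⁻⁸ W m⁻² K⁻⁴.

Q ≈ 3420 W

Convert: 99 °C = 372 K.
Q = εσA(T⁴ − T_s⁴). T⁴ − T_s⁴ = (372)⁴ − (159)⁴ = 1.92×10^10 − 6.39×10^8 = 1.85×10^10 K⁴.
Q = 0.841 × 5.67×10⁻⁸ × 3.87 × 1.85×10^10 = 3420 W.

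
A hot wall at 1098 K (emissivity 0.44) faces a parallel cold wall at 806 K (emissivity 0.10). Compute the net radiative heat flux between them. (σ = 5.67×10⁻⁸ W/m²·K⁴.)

q ≈ 5190 W/m²

For two large parallel gray plates, q = σ(T₁⁴ − T₂⁴) / (1/ε₁ + 1/ε₂ − 1).
1/ε₁ + 1/ε₂ − 1 = 1/0.44 + 1/0.10 − 1 = 11.27.
T₁⁴ − T₂⁴ = 1.45×10^12 − 4.22×10^11 = 1.03×10^12 K⁴.
q = 5.67×10⁻⁸ × 1.03×10^12 / 11.27 = 5190 W/m².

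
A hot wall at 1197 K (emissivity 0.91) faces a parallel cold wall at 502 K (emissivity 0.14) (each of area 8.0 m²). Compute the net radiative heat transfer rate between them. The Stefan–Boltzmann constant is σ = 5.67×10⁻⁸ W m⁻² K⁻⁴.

Q ≈ 1.25×10^5 W

For two large parallel gray plates, q = σ(T₁⁴ − T₂⁴) / (1/ε₁ + 1/ε₂ − 1).
1/ε₁ + 1/ε₂ − 1 = 1/0.91 + 1/0.14 − 1 = 7.242.
T₁⁴ − T₂⁴ = 2.05×10^12 − 6.35×10^10 = 1.99×10^12 K⁴.
q = 5.67×10⁻⁸ × 1.99×10^12 / 7.242 = 15600 W/m².
Q = q·A = 15600 × 8.0 = 1.25×10^5 W.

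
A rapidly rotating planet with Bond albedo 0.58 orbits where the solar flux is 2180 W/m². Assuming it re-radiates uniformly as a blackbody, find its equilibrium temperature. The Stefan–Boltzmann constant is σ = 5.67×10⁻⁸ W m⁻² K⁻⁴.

Power absorbed = (1−a)S·πR²; power emitted = 4πR²σT⁴. Equating and cancelling πR²:
T = ((1−a)S / 4σ)^(1/4) = (916 / (4 × 5.67×10⁻⁸))^(1/4) = (4.04×10^9)^(1/4).
T = 252 K.

T ≈ 252 K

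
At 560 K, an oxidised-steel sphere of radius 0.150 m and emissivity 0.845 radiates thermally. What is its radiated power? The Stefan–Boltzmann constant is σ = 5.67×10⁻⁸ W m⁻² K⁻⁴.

A = 4πr² = 4π × (0.150)² = 0.283 m².
P = εσAT⁴ = 0.845 × 5.67×10⁻⁸ × 0.283 × (560)⁴ = 0.845 × 5.67×10⁻⁸ × 0.283 × 9.83×10^10.
P = 1330 W.

P ≈ 1330 W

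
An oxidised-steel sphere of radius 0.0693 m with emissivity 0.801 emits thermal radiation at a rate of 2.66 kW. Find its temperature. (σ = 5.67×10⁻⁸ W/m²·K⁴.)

A = 4πr² = 4π × (0.0693)² = 0.0603 m².
From P = εσAT⁴, T = (P / εσA)^(1/4) = (2660 / (0.801 × 5.67×10⁻⁸ × 0.0603))^(1/4).
T = (9.70×10^11)^(1/4) = 993 K.

T ≈ 993 K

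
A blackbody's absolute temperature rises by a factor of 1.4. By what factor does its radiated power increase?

P ∝ T⁴, so the power scales as (1.4)⁴ = 3.84.

factor ≈ 3.84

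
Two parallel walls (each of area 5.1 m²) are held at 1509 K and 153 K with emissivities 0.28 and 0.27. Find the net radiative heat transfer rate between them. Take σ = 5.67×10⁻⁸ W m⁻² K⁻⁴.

For two large parallel gray plates, q = σ(T₁⁴ − T₂⁴) / (1/ε₁ + 1/ε₂ − 1).
1/ε₁ + 1/ε₂ − 1 = 1/0.28 + 1/0.27 − 1 = 6.275.
T₁⁴ − T₂⁴ = 5.19×10^12 − 5.48×10^8 = 5.18×10^12 K⁴.
q = 5.67×10⁻⁸ × 5.18×10^12 / 6.275 = 46800 W/m².
Q = q·A = 46800 × 5.1 = 2.39×10^5 W.

Q ≈ 2.39×10^5 W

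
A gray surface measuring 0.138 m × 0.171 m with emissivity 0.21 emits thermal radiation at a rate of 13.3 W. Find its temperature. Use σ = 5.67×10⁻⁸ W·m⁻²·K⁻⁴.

A = 0.138 × 0.171 = 0.0236 m².
From P = εσAT⁴, T = (P / εσA)^(1/4) = (13.3 / (0.21 × 5.67×10⁻⁸ × 0.0236))^(1/4).
T = (4.73×10^10)^(1/4) = 466 K.

T ≈ 466 K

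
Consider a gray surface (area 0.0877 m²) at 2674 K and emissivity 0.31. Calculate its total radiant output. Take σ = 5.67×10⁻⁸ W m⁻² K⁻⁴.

P = εσAT⁴ = 0.31 × 5.67×10⁻⁸ × 0.0877 × (2674)⁴ = 0.31 × 5.67×10⁻⁸ × 0.0877 × 5.11×10^13.
P = 78800 W.

P ≈ 78800 W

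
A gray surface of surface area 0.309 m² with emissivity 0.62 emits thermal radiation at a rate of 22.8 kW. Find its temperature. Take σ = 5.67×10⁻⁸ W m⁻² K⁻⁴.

T ≈ 1200 K

From P = εσAT⁴, T = (P / εσA)^(1/4) = (22800 / (0.62 × 5.67×10⁻⁸ × 0.309))^(1/4).
T = (2.10×10^12)^(1/4) = 1200 K.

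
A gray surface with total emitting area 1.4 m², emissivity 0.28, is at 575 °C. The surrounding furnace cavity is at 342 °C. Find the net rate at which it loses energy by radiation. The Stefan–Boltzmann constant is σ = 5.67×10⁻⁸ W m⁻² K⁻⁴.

Convert: 575 °C = 848 K; 342 °C = 615 K.
Q = εσA(T⁴ − T_s⁴). T⁴ − T_s⁴ = (848)⁴ − (615)⁴ = 5.17×10^11 − 1.43×10^11 = 3.74×10^11 K⁴.
Q = 0.28 × 5.67×10⁻⁸ × 1.40 × 3.74×10^11 = 8310 W.

Q ≈ 8310 W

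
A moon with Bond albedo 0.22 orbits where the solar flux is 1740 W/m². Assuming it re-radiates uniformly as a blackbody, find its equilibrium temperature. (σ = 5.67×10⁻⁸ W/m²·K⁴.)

Power absorbed = (1−a)S·πR²; power emitted = 4πR²σT⁴. Equating and cancelling πR²:
T = ((1−a)S / 4σ)^(1/4) = (1360 / (4 × 5.67×10⁻⁸))^(1/4) = (5.98×10^9)^(1/4).
T = 278 K.

T ≈ 278 K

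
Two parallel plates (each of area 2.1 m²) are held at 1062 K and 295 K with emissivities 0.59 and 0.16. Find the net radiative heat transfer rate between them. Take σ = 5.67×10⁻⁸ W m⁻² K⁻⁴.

Q ≈ 21700 W

For two large parallel gray plates, q = σ(T₁⁴ − T₂⁴) / (1/ε₁ + 1/ε₂ − 1).
1/ε₁ + 1/ε₂ − 1 = 1/0.59 + 1/0.16 − 1 = 6.945.
T₁⁴ − T₂⁴ = 1.27×10^12 − 7.57×10^9 = 1.26×10^12 K⁴.
q = 5.67×10⁻⁸ × 1.26×10^12 / 6.945 = 10300 W/m².
Q = q·A = 10300 × 2.1 = 21700 W.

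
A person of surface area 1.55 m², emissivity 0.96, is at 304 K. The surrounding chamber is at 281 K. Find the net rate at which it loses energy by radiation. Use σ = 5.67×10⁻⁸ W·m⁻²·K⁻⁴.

Q = εσA(T⁴ − T_s⁴). T⁴ − T_s⁴ = (304)⁴ − (281)⁴ = 8.54×10^9 − 6.23×10^9 = 2.31×10^9 K⁴.
Q = 0.96 × 5.67×10⁻⁸ × 1.55 × 2.31×10^9 = 195 W.

Q ≈ 195 W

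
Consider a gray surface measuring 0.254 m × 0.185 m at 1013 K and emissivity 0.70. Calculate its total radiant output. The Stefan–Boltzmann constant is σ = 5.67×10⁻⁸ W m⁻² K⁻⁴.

P ≈ 1960 W

A = 0.254 × 0.185 = 0.0470 m².
Stefan–Boltzmann: P = εσAT⁴ = 0.70 × 5.67×10⁻⁸ × 0.0470 × (1013)⁴ = 0.70 × 5.67×10⁻⁸ × 0.0470 × 1.05×10^12.
P = 1960 W.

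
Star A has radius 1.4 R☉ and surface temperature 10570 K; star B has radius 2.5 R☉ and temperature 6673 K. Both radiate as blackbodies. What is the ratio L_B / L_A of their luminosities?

L = 4πR²σT⁴ ∝ R²T⁴, so L_B/L_A = (2.5/1.4)² × (6673/10570)⁴ = 3.19 × 0.159 = 0.507.

L_B/L_A ≈ 0.507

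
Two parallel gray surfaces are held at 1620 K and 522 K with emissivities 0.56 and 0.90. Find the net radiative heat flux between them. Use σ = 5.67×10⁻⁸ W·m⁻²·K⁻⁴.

q ≈ 2.04×10^5 W/m²

For two large parallel gray plates, q = σ(T₁⁴ − T₂⁴) / (1/ε₁ + 1/ε₂ − 1).
1/ε₁ + 1/ε₂ − 1 = 1/0.56 + 1/0.90 − 1 = 1.897.
T₁⁴ − T₂⁴ = 6.89×10^12 − 7.42×10^10 = 6.81×10^12 K⁴.
q = 5.67×10⁻⁸ × 6.81×10^12 / 1.897 = 2.04×10^5 W/m².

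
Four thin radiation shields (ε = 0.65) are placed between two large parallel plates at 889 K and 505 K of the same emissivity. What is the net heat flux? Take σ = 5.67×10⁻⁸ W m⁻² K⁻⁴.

Each of the 5 gaps contributes resistance (2/ε − 1) = 2/0.65 − 1 = 2.077; total = 10.38.
q = σ(T₁⁴ − T₂⁴) / 10.38 = 5.67×10⁻⁸ × 5.60×10^11 / 10.38 = 3060 W/m².

q ≈ 3060 W/m²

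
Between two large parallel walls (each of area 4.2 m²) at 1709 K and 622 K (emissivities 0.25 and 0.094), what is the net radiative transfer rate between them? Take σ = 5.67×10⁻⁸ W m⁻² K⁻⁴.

For two large parallel gray plates, q = σ(T₁⁴ − T₂⁴) / (1/ε₁ + 1/ε₂ − 1).
1/ε₁ + 1/ε₂ − 1 = 1/0.25 + 1/0.094 − 1 = 13.64.
T₁⁴ − T₂⁴ = 8.53×10^12 − 1.50×10^11 = 8.38×10^12 K⁴.
q = 5.67×10⁻⁸ × 8.38×10^12 / 13.64 = 34800 W/m².
Q = q·A = 34800 × 4.2 = 1.46×10^5 W.

Q ≈ 1.46×10^5 W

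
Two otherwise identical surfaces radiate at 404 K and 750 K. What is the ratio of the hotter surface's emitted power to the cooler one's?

P ∝ T⁴, so the ratio is (750/404)⁴ = (1.856)⁴ = 11.9.

ratio ≈ 11.9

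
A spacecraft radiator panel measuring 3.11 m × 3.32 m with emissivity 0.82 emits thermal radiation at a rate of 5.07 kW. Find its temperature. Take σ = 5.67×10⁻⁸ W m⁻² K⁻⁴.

T ≈ 321 K

A = 3.11 × 3.32 = 10.3 m².
From P = εσAT⁴, T = (P / εσA)^(1/4) = (5070 / (0.82 × 5.67×10⁻⁸ × 10.3))^(1/4).
T = (1.06×10^10)^(1/4) = 321 K.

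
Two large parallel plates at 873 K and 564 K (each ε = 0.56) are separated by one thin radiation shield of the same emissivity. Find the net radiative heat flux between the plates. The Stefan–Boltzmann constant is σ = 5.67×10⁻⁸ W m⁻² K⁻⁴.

q ≈ 5290 W/m²

Each of the 2 gaps contributes resistance (2/ε − 1) = 2/0.56 − 1 = 2.571; total = 5.143.
q = σ(T₁⁴ − T₂⁴) / 5.143 = 5.67×10⁻⁸ × 4.80×10^11 / 5.143 = 5290 W/m².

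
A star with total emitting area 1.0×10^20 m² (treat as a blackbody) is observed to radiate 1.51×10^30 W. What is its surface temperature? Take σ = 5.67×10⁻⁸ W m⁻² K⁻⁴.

T ≈ 22700 K

From P = σAT⁴, T = (P / σA)^(1/4) = (1.51×10^30 / (5.67×10⁻⁸ × 1.00×10^20))^(1/4).
T = (2.66×10^17)^(1/4) = 22700 K.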